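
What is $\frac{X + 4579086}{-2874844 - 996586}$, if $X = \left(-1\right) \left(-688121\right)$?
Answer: $- \frac{5267207}{3871430} \approx -1.3605$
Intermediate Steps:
$X = 688121$
$\frac{X + 4579086}{-2874844 - 996586} = \frac{688121 + 4579086}{-2874844 - 996586} = \frac{5267207}{-3871430} = 5267207 \left(- \frac{1}{3871430}\right) = - \frac{5267207}{3871430}$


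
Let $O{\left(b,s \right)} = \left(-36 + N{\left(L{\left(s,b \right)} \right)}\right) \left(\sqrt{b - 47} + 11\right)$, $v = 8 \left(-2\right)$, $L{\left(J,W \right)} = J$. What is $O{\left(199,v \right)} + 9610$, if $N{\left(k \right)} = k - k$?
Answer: $9214 - 72 \sqrt{38} \approx 8770.2$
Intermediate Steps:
$v = -16$
$N{\left(k \right)} = 0$
$O{\left(b,s \right)} = -396 - 36 \sqrt{-47 + b}$ ($O{\left(b,s \right)} = \left(-36 + 0\right) \left(\sqrt{b - 47} + 11\right) = - 36 \left(\sqrt{-47 + b} + 11\right) = - 36 \left(11 + \sqrt{-47 + b}\right) = -396 - 36 \sqrt{-47 + b}$)
$O{\left(199,v \right)} + 9610 = \left(-396 - 36 \sqrt{-47 + 199}\right) + 9610 = \left(-396 - 36 \sqrt{152}\right) + 9610 = \left(-396 - 36 \cdot 2 \sqrt{38}\right) + 9610 = \left(-396 - 72 \sqrt{38}\right) + 9610 = 9214 - 72 \sqrt{38}$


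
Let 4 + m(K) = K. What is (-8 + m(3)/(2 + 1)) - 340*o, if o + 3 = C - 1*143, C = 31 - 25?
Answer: 142775/3 ≈ 47592.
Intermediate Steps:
C = 6
m(K) = -4 + K
o = -140 (o = -3 + (6 - 1*143) = -3 + (6 - 143) = -3 - 137 = -140)
(-8 + m(3)/(2 + 1)) - 340*o = (-8 + (-4 + 3)/(2 + 1)) - 340*(-140) = (-8 - 1/3) + 47600 = -25/3 + 47600 = 142775/3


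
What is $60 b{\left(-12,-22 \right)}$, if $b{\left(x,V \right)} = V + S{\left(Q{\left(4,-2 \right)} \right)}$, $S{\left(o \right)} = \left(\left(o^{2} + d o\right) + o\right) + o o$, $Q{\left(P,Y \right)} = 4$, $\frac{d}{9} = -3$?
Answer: $-5640$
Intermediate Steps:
$d = -27$ ($d = 9 \left(-3\right) = -27$)
$S{\left(o \right)} = - 26 o + 2 o^{2}$ ($S{\left(o \right)} = \left(\left(o^{2} - 27 o\right) + o\right) + o o = \left(o^{2} - 26 o\right) + o^{2} = - 26 o + 2 o^{2}$)
$b{\left(x,V \right)} = -72 + V$ ($b{\left(x,V \right)} = V + 2 \cdot 4 \left(-13 + 4\right) = V + 2 \cdot 4 \left(-9\right) = V - 72 = -72 + V$)
$60 b{\left(-12,-22 \right)} = 60 \left(-72 - 22\right) = 60 \left(-94\right) = -5640$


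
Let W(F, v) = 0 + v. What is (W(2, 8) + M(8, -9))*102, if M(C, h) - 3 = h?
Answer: 204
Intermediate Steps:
W(F, v) = v
M(C, h) = 3 + h
(W(2, 8) + M(8, -9))*102 = (8 + (3 - 9))*102 = (8 - 6)*102 = 2*102 = 204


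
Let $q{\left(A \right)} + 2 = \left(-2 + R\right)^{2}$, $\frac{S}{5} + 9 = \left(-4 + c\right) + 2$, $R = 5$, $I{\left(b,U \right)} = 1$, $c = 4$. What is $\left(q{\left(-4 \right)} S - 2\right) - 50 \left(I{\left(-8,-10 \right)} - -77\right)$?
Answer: $-4147$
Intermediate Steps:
$S = -35$ ($S = -45 + 5 \left(\left(-4 + 4\right) + 2\right) = -45 + 5 \left(0 + 2\right) = -45 + 5 \cdot 2 = -45 + 10 = -35$)
$q{\left(A \right)} = 7$ ($q{\left(A \right)} = -2 + \left(-2 + 5\right)^{2} = -2 + 3^{2} = -2 + 9 = 7$)
$\left(q{\left(-4 \right)} S - 2\right) - 50 \left(I{\left(-8,-10 \right)} - -77\right) = \left(7 \left(-35\right) - 2\right) - 50 \left(1 - -77\right) = \left(-245 - 2\right) - 50 \left(1 + 77\right) = -247 - 3900 = -4147$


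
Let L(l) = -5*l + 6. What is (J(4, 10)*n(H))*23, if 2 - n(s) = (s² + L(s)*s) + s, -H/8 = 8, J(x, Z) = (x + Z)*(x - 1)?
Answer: 16261644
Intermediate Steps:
L(l) = 6 - 5*l
J(x, Z) = (-1 + x)*(Z + x) (J(x, Z) = (Z + x)*(-1 + x) = (-1 + x)*(Z + x))
H = -64 (H = -8*8 = -64)
n(s) = 2 - s - s² - s*(6 - 5*s) (n(s) = 2 - ((s² + (6 - 5*s)*s) + s) = 2 - ((s² + s*(6 - 5*s)) + s) = 2 - (s + s² + s*(6 - 5*s)) = 2 + (-s - s² - s*(6 - 5*s)) = 2 - s - s² - s*(6 - 5*s))
(J(4, 10)*n(H))*23 = ((4² - 1*10 - 1*4 + 10*4)*(2 - 7*(-64) + 4*(-64)²))*23 = ((16 - 10 - 4 + 40)*(2 + 448 + 4*4096))*23 = (42*(2 + 448 + 16384))*23 = (42*16834)*23 = 707028*23 = 16261644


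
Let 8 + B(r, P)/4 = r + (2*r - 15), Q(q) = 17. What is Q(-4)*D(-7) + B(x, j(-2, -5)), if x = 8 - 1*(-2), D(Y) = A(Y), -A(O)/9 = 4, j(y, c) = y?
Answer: -584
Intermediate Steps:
A(O) = -36 (A(O) = -9*4 = -36)
D(Y) = -36
x = 10 (x = 8 + 2 = 10)
B(r, P) = -92 + 12*r (B(r, P) = -32 + 4*(r + (2*r - 15)) = -32 + 4*(r + (-15 + 2*r)) = -32 + 4*(-15 + 3*r) = -32 + (-60 + 12*r) = -92 + 12*r)
Q(-4)*D(-7) + B(x, j(-2, -5)) = 17*(-36) + (-92 + 12*10) = -612 + (-92 + 120) = -612 + 28 = -584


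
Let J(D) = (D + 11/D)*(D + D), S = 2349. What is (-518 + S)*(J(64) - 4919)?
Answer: 6033145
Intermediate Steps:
J(D) = 2*D*(D + 11/D) (J(D) = (D + 11/D)*(2*D) = 2*D*(D + 11/D))
(-518 + S)*(J(64) - 4919) = (-518 + 2349)*((22 + 2*64²) - 4919) = 1831*((22 + 2*4096) - 4919) = 1831*((22 + 8192) - 4919) = 1831*(8214 - 4919) = 1831*3295 = 6033145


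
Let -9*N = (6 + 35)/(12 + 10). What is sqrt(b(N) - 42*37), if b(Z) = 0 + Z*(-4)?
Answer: 2*I*sqrt(422851)/33 ≈ 39.41*I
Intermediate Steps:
N = -41/198 (N = -(6 + 35)/(9*(12 + 10)) = -41/(9*22) = -1/9*41/22 = -41/198 ≈ -0.20707)
b(Z) = -4*Z (b(Z) = 0 - 4*Z = -4*Z)
sqrt(b(N) - 42*37) = sqrt(-4*(-41/198) - 42*37) = sqrt(82/99 - 1554) = sqrt(-153764/99) = 2*I*sqrt(422851)/33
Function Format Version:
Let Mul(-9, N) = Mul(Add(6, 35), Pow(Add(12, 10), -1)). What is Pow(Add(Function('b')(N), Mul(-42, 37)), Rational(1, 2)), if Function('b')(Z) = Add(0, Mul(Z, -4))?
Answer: Mul(Rational(2, 33), I, Pow(422851, Rational(1, 2))) ≈ Mul(39.410, I)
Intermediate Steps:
N = Rational(-41, 198) (N = Mul(Rational(-1, 9), Mul(Add(6, 35), Pow(Add(12, 10), -1))) = Mul(Rational(-1, 9), Mul(41, Pow(22, -1))) = Mul(Rational(-1, 9), Mul(41, Rational(1, 22))) = Mul(Rational(-1, 9), Rational(41, 22)) = Rational(-41, 198) ≈ -0.20707)
Function('b')(Z) = Mul(-4, Z) (Function('b')(Z) = Add(0, Mul(-4, Z)) = Mul(-4, Z))
Pow(Add(Function('b')(N), Mul(-42, 37)), Rational(1, 2)) = Pow(Add(Mul(-4, Rational(-41, 198)), Mul(-42, 37)), Rational(1, 2)) = Pow(Add(Rational(82, 99), -1554), Rational(1, 2)) = Pow(Rational(-153764, 99), Rational(1, 2)) = Mul(Rational(2, 33), I, Pow(422851, Rational(1, 2)))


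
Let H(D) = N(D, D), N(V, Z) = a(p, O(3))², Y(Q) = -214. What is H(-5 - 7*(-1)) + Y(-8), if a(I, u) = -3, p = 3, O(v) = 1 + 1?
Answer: -205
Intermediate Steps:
O(v) = 2
N(V, Z) = 9 (N(V, Z) = (-3)² = 9)
H(D) = 9
H(-5 - 7*(-1)) + Y(-8) = 9 - 214 = -205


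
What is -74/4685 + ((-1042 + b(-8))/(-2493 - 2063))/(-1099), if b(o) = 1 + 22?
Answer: -375295271/23458001140 ≈ -0.015999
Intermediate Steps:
b(o) = 23
-74/4685 + ((-1042 + b(-8))/(-2493 - 2063))/(-1099) = -74/4685 + ((-1042 + 23)/(-2493 - 2063))/(-1099) = -74*1/4685 - 1019/(-4556)*(-1/1099) = -74/4685 - 1019*(-1/4556)*(-1/1099) = -74/4685 + (1019/4556)*(-1/1099) = -74/4685 - 1019/5007044 = -375295271/23458001140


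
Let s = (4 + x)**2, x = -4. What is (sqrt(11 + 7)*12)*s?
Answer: 0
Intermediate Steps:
s = 0 (s = (4 - 4)**2 = 0**2 = 0)
(sqrt(11 + 7)*12)*s = (sqrt(11 + 7)*12)*0 = (sqrt(18)*12)*0 = ((3*sqrt(2))*12)*0 = (36*sqrt(2))*0 = 0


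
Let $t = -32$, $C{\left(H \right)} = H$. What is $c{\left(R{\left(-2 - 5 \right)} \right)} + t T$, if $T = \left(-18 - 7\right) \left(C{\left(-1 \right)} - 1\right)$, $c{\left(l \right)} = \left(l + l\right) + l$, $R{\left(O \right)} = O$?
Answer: $-1621$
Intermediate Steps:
$c{\left(l \right)} = 3 l$ ($c{\left(l \right)} = 2 l + l = 3 l$)
$T = 50$ ($T = \left(-18 - 7\right) \left(-1 - 1\right) = \left(-25\right) \left(-2\right) = 50$)
$c{\left(R{\left(-2 - 5 \right)} \right)} + t T = 3 \left(-2 - 5\right) - 1600 = 3 \left(-7\right) - 1600 = -21 - 1600 = -1621$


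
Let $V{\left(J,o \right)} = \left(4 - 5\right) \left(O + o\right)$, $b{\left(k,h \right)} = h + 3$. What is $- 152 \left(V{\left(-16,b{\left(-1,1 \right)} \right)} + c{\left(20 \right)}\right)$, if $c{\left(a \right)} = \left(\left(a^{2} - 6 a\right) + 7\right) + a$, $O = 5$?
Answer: $-45296$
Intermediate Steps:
$b{\left(k,h \right)} = 3 + h$
$V{\left(J,o \right)} = -5 - o$ ($V{\left(J,o \right)} = \left(4 - 5\right) \left(5 + o\right) = - (5 + o) = -5 - o$)
$c{\left(a \right)} = 7 + a^{2} - 5 a$ ($c{\left(a \right)} = \left(7 + a^{2} - 6 a\right) + a = 7 + a^{2} - 5 a$)
$- 152 \left(V{\left(-16,b{\left(-1,1 \right)} \right)} + c{\left(20 \right)}\right) = - 152 \left(\left(-5 - \left(3 + 1\right)\right) + \left(7 + 20^{2} - 100\right)\right) = - 152 \left(\left(-5 - 4\right) + \left(7 + 400 - 100\right)\right) = - 152 \left(\left(-5 - 4\right) + 307\right) = - 152 \left(-9 + 307\right) = \left(-152\right) 298 = -45296$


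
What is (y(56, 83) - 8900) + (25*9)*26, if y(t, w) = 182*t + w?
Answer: 7225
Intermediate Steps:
y(t, w) = w + 182*t
(y(56, 83) - 8900) + (25*9)*26 = ((83 + 182*56) - 8900) + (25*9)*26 = ((83 + 10192) - 8900) + 225*26 = (10275 - 8900) + 5850 = 1375 + 5850 = 7225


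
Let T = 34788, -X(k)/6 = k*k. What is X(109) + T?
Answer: -36498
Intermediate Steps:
X(k) = -6*k² (X(k) = -6*k*k = -6*k²)
X(109) + T = -6*109² + 34788 = -6*11881 + 34788 = -71286 + 34788 = -36498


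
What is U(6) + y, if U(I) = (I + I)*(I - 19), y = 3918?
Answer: 3762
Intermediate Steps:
U(I) = 2*I*(-19 + I) (U(I) = (2*I)*(-19 + I) = 2*I*(-19 + I))
U(6) + y = 2*6*(-19 + 6) + 3918 = 2*6*(-13) + 3918 = -156 + 3918 = 3762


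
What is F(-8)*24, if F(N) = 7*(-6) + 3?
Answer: -936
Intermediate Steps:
F(N) = -39 (F(N) = -42 + 3 = -39)
F(-8)*24 = -39*24 = -936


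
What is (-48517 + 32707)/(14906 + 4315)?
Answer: -5270/6407 ≈ -0.82254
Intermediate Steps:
(-48517 + 32707)/(14906 + 4315) = -15810/19221 = -15810*1/19221 = -5270/6407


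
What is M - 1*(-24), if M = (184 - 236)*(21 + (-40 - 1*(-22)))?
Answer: -132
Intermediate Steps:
M = -156 (M = -52*(21 + (-40 + 22)) = -52*(21 - 18) = -52*3 = -156)
M - 1*(-24) = -156 - 1*(-24) = -156 + 24 = -132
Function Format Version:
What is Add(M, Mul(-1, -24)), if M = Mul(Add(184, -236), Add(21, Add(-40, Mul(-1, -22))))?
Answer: -132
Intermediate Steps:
M = -156 (M = Mul(-52, Add(21, Add(-40, 22))) = Mul(-52, Add(21, -18)) = Mul(-52, 3) = -156)
Add(M, Mul(-1, -24)) = Add(-156, Mul(-1, -24)) = Add(-156, 24) = -132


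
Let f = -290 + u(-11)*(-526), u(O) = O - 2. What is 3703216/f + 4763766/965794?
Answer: 450967116659/790502389 ≈ 570.48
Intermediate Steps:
u(O) = -2 + O
f = 6548 (f = -290 + (-2 - 11)*(-526) = -290 - 13*(-526) = -290 + 6838 = 6548)
3703216/f + 4763766/965794 = 3703216/6548 + 4763766/965794 = 3703216*(1/6548) + 4763766*(1/965794) = 925804/1637 + 2381883/482897 = 450967116659/790502389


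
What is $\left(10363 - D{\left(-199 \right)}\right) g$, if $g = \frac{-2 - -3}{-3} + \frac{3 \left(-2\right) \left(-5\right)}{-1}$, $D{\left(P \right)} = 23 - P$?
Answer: $- \frac{922831}{3} \approx -3.0761 \cdot 10^{5}$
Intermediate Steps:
$g = - \frac{91}{3}$ ($g = \left(-2 + 3\right) \left(- \frac{1}{3}\right) + \left(-6\right) \left(-5\right) \left(-1\right) = 1 \left(- \frac{1}{3}\right) + 30 \left(-1\right) = - \frac{1}{3} - 30 = - \frac{91}{3} \approx -30.333$)
$\left(10363 - D{\left(-199 \right)}\right) g = \left(10363 - \left(23 - -199\right)\right) \left(- \frac{91}{3}\right) = \left(10363 - \left(23 + 199\right)\right) \left(- \frac{91}{3}\right) = \left(10363 - 222\right) \left(- \frac{91}{3}\right) = 10141 \left(- \frac{91}{3}\right) = - \frac{922831}{3}$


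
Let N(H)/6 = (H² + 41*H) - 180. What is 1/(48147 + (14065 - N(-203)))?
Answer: -1/134024 ≈ -7.4613e-6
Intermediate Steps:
N(H) = -1080 + 6*H² + 246*H (N(H) = 6*((H² + 41*H) - 180) = 6*(-180 + H² + 41*H) = -1080 + 6*H² + 246*H)
1/(48147 + (14065 - N(-203))) = 1/(48147 + (14065 - (-1080 + 6*(-203)² + 246*(-203)))) = 1/(48147 + (14065 - (-1080 + 6*41209 - 49938))) = 1/(48147 + (14065 - (-1080 + 247254 - 49938))) = 1/(48147 + (14065 - 1*196236)) = 1/(48147 + (14065 - 196236)) = 1/(48147 - 182171) = 1/(-134024) = -1/134024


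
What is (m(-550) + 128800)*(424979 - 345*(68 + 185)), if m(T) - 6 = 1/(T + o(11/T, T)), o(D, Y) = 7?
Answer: 23618877918958/543 ≈ 4.3497e+10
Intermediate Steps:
m(T) = 6 + 1/(7 + T) (m(T) = 6 + 1/(T + 7) = 6 + 1/(7 + T))
(m(-550) + 128800)*(424979 - 345*(68 + 185)) = ((43 + 6*(-550))/(7 - 550) + 128800)*(424979 - 345*(68 + 185)) = ((43 - 3300)/(-543) + 128800)*(424979 - 345*253) = (-1/543*(-3257) + 128800)*(424979 - 87285) = (3257/543 + 128800)*337694 = (69941657/543)*337694 = 23618877918958/543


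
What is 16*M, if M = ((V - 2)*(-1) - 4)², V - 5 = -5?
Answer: 64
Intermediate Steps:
V = 0 (V = 5 - 5 = 0)
M = 4 (M = ((0 - 2)*(-1) - 4)² = (-2*(-1) - 4)² = (2 - 4)² = (-2)² = 4)
16*M = 16*4 = 64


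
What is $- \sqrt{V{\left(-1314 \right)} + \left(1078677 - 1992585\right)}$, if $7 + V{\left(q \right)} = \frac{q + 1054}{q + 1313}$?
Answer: $- i \sqrt{913655} \approx - 955.85 i$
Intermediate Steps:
$V{\left(q \right)} = -7 + \frac{1054 + q}{1313 + q}$ ($V{\left(q \right)} = -7 + \frac{q + 1054}{q + 1313} = -7 + \frac{1054 + q}{1313 + q}$)
$- \sqrt{V{\left(-1314 \right)} + \left(1078677 - 1992585\right)} = - \sqrt{\frac{-8137 - -7884}{1313 - 1314} + \left(1078677 - 1992585\right)} = - \sqrt{\frac{-8137 + 7884}{-1} + \left(1078677 - 1992585\right)} = - \sqrt{\left(-1\right) \left(-253\right) - 913908} = - \sqrt{253 - 913908} = - \sqrt{-913655} = - i \sqrt{913655}$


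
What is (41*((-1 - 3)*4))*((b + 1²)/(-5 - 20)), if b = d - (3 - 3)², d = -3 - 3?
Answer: -656/5 ≈ -131.20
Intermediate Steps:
d = -6
b = -6 (b = -6 - (3 - 3)² = -6 - 1*0² = -6 - 1*0 = -6 + 0 = -6)
(41*((-1 - 3)*4))*((b + 1²)/(-5 - 20)) = (41*((-1 - 3)*4))*((-6 + 1²)/(-5 - 20)) = (41*(-4*4))*((-6 + 1)/(-25)) = (41*(-16))*(-5*(-1/25)) = -656*⅕ = -656/5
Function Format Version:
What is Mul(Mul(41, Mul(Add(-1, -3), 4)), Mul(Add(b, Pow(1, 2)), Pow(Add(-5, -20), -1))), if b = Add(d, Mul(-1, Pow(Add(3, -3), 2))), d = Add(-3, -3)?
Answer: Rational(-656, 5) ≈ -131.20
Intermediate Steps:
d = -6
b = -6 (b = Add(-6, Mul(-1, Pow(Add(3, -3), 2))) = Add(-6, Mul(-1, Pow(0, 2))) = Add(-6, Mul(-1, 0)) = Add(-6, 0) = -6)
Mul(Mul(41, Mul(Add(-1, -3), 4)), Mul(Add(b, Pow(1, 2)), Pow(Add(-5, -20), -1))) = Mul(Mul(41, Mul(Add(-1, -3), 4)), Mul(Add(-6, Pow(1, 2)), Pow(Add(-5, -20), -1))) = Mul(Mul(41, Mul(-4, 4)), Mul(Add(-6, 1), Pow(-25, -1))) = Mul(Mul(41, -16), Mul(-5, Rational(-1, 25))) = Mul(-656, Rational(1, 5)) = Rational(-656, 5)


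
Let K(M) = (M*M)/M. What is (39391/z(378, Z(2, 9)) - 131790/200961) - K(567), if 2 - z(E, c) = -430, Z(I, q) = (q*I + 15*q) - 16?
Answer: -510679873/1071792 ≈ -476.47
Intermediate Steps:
Z(I, q) = -16 + 15*q + I*q (Z(I, q) = (I*q + 15*q) - 16 = (15*q + I*q) - 16 = -16 + 15*q + I*q)
K(M) = M (K(M) = M²/M = M)
z(E, c) = 432 (z(E, c) = 2 - 1*(-430) = 2 + 430 = 432)
(39391/z(378, Z(2, 9)) - 131790/200961) - K(567) = (39391/432 - 131790/200961) - 1*567 = (39391*(1/432) - 131790*1/200961) - 567 = (39391/432 - 43930/66987) - 567 = 97026191/1071792 - 567 = -510679873/1071792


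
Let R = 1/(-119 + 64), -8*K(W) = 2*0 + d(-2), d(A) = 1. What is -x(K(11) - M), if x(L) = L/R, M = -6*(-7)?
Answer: -18535/8 ≈ -2316.9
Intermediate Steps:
M = 42
K(W) = -⅛ (K(W) = -(2*0 + 1)/8 = -(0 + 1)/8 = -⅛*1 = -⅛)
R = -1/55 (R = 1/(-55) = -1/55 ≈ -0.018182)
x(L) = -55*L (x(L) = L/(-1/55) = L*(-55) = -55*L)
-x(K(11) - M) = -(-55)*(-⅛ - 1*42) = -(-55)*(-⅛ - 42) = -(-55)*(-337)/8 = -1*18535/8 = -18535/8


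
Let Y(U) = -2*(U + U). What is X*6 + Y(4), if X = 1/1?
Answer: -10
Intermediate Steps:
Y(U) = -4*U
X = 1
X*6 + Y(4) = 1*6 - 4*4 = 6 - 16 = -10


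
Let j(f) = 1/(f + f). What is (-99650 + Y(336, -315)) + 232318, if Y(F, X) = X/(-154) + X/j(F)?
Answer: -1738219/22 ≈ -79010.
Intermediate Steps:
j(f) = 1/(2*f)
Y(F, X) = -X/154 + 2*F*X (Y(F, X) = X/(-154) + X/((1/(2*F))) = X*(-1/154) + X*(2*F) = -X/154 + 2*F*X)
(-99650 + Y(336, -315)) + 232318 = (-99650 + (1/154)*(-315)*(-1 + 308*336)) + 232318 = (-99650 + (1/154)*(-315)*(-1 + 103488)) + 232318 = (-99650 + (1/154)*(-315)*103487) + 232318 = (-99650 - 4656915/22) + 232318 = -6849215/22 + 232318 = -1738219/22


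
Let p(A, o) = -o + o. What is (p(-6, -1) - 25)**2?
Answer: 625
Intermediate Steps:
p(A, o) = 0
(p(-6, -1) - 25)**2 = (0 - 25)**2 = (-25)**2 = 625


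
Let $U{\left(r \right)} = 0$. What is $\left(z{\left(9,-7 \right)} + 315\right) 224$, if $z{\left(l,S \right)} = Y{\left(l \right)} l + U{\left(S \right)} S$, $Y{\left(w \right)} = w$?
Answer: $88704$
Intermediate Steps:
$z{\left(l,S \right)} = l^{2}$ ($z{\left(l,S \right)} = l l + 0 S = l^{2} + 0 = l^{2}$)
$\left(z{\left(9,-7 \right)} + 315\right) 224 = \left(9^{2} + 315\right) 224 = \left(81 + 315\right) 224 = 396 \cdot 224 = 88704$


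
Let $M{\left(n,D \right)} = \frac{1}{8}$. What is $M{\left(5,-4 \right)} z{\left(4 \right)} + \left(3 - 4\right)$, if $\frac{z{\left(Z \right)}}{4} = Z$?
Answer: $1$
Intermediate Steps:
$M{\left(n,D \right)} = \frac{1}{8}$
$z{\left(Z \right)} = 4 Z$
$M{\left(5,-4 \right)} z{\left(4 \right)} + \left(3 - 4\right) = \frac{4 \cdot 4}{8} + \left(3 - 4\right) = \frac{1}{8} \cdot 16 - 1 = 2 - 1 = 1$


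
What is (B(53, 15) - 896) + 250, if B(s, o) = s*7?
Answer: -275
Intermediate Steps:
B(s, o) = 7*s
(B(53, 15) - 896) + 250 = (7*53 - 896) + 250 = (371 - 896) + 250 = -525 + 250 = -275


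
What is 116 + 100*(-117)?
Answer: -11584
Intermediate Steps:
116 + 100*(-117) = 116 - 11700 = -11584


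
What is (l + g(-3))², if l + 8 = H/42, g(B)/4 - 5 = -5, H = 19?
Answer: 100489/1764 ≈ 56.967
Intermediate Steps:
g(B) = 0 (g(B) = 20 + 4*(-5) = 20 - 20 = 0)
l = -317/42 (l = -8 + 19/42 = -317/42 ≈ -7.5476)
(l + g(-3))² = (-317/42 + 0)² = (-317/42)² = 100489/1764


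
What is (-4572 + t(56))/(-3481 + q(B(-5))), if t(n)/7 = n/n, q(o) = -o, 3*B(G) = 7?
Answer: 249/190 ≈ 1.3105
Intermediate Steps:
B(G) = 7/3 (B(G) = (⅓)*7 = 7/3)
t(n) = 7 (t(n) = 7*(n/n) = 7*1 = 7)
(-4572 + t(56))/(-3481 + q(B(-5))) = (-4572 + 7)/(-3481 - 1*7/3) = -4565/(-3481 - 7/3) = -4565/(-10450/3) = -4565*(-3/10450) = 249/190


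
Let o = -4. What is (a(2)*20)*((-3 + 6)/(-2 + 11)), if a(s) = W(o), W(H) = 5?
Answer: 100/3 ≈ 33.333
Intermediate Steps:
a(s) = 5
(a(2)*20)*((-3 + 6)/(-2 + 11)) = (5*20)*((-3 + 6)/(-2 + 11)) = 100*(3/9) = 100*(3*(1/9)) = 100*(1/3) = 100/3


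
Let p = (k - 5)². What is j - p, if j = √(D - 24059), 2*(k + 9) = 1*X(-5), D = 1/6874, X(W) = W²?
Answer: -9/4 + I*√1136832877810/6874 ≈ -2.25 + 155.11*I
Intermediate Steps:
D = 1/6874 ≈ 0.00014548
k = 7/2 (k = -9 + (1*(-5)²)/2 = -9 + (1*25)/2 = -9 + (½)*25 = -9 + 25/2 = 7/2 ≈ 3.5000)
j = I*√1136832877810/6874 (j = √(1/6874 - 24059) = √(-165381565/6874) = I*√1136832877810/6874 ≈ 155.11*I)
p = 9/4 (p = (7/2 - 5)² = (-3/2)² = 9/4 ≈ 2.2500)
j - p = I*√1136832877810/6874 - 1*9/4 = I*√1136832877810/6874 - 9/4 = -9/4 + I*√1136832877810/6874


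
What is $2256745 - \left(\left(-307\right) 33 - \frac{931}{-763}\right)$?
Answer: $\frac{247089351}{109} \approx 2.2669 \cdot 10^{6}$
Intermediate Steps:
$2256745 - \left(\left(-307\right) 33 - \frac{931}{-763}\right) = 2256745 - \left(-10131 - - \frac{133}{109}\right) = 2256745 - \left(-10131 + \frac{133}{109}\right) = 2256745 - - \frac{1104146}{109} = 2256745 + \frac{1104146}{109} = \frac{247089351}{109}$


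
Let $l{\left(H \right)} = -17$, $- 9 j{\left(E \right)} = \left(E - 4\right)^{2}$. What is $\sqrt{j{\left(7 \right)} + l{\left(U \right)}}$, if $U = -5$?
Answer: $3 i \sqrt{2} \approx 4.2426 i$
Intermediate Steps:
$j{\left(E \right)} = - \frac{\left(-4 + E\right)^{2}}{9}$ ($j{\left(E \right)} = - \frac{\left(E - 4\right)^{2}}{9} = - \frac{\left(-4 + E\right)^{2}}{9}$)
$\sqrt{j{\left(7 \right)} + l{\left(U \right)}} = \sqrt{- \frac{\left(-4 + 7\right)^{2}}{9} - 17} = \sqrt{- \frac{3^{2}}{9} - 17} = \sqrt{\left(- \frac{1}{9}\right) 9 - 17} = \sqrt{-1 - 17} = \sqrt{-18} = 3 i \sqrt{2}$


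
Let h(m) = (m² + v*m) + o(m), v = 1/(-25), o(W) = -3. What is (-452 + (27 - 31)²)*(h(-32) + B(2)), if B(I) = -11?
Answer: -11022952/25 ≈ -4.4092e+5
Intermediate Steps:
v = -1/25 ≈ -0.040000
h(m) = -3 + m² - m/25 (h(m) = (m² - m/25) - 3 = -3 + m² - m/25)
(-452 + (27 - 31)²)*(h(-32) + B(2)) = (-452 + (27 - 31)²)*((-3 + (-32)² - 1/25*(-32)) - 11) = (-452 + (-4)²)*((-3 + 1024 + 32/25) - 11) = (-452 + 16)*(25557/25 - 11) = -436*25282/25 = -11022952/25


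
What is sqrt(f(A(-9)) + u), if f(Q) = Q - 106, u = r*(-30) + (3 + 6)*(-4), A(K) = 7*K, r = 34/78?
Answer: 9*I*sqrt(455)/13 ≈ 14.767*I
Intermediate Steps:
r = 17/39 (r = 34*(1/78) = 17/39 ≈ 0.43590)
u = -638/13 (u = (17/39)*(-30) + (3 + 6)*(-4) = -170/13 + 9*(-4) = -170/13 - 36 = -638/13 ≈ -49.077)
f(Q) = -106 + Q
sqrt(f(A(-9)) + u) = sqrt((-106 + 7*(-9)) - 638/13) = sqrt((-106 - 63) - 638/13) = sqrt(-169 - 638/13) = sqrt(-2835/13) = 9*I*sqrt(455)/13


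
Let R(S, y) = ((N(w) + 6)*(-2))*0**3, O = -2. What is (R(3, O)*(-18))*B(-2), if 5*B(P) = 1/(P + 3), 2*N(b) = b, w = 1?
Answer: 0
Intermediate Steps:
N(b) = b/2
B(P) = 1/(5*(3 + P)) (B(P) = 1/(5*(P + 3)) = 1/(5*(3 + P)))
R(S, y) = 0 (R(S, y) = (((1/2)*1 + 6)*(-2))*0**3 = ((1/2 + 6)*(-2))*0 = ((13/2)*(-2))*0 = -13*0 = 0)
(R(3, O)*(-18))*B(-2) = (0*(-18))*(1/(5*(3 - 2))) = 0*((1/5)/1) = 0*((1/5)*1) = 0*(1/5) = 0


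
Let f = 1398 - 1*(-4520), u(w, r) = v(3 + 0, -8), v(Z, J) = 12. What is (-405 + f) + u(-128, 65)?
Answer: 5525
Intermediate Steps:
u(w, r) = 12
f = 5918 (f = 1398 + 4520 = 5918)
(-405 + f) + u(-128, 65) = (-405 + 5918) + 12 = 5513 + 12 = 5525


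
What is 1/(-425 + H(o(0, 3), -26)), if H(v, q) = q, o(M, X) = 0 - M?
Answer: -1/451 ≈ -0.0022173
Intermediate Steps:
o(M, X) = -M
1/(-425 + H(o(0, 3), -26)) = 1/(-425 - 26) = 1/(-451) = -1/451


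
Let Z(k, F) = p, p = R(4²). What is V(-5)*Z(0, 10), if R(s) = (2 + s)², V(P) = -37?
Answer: -11988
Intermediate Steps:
p = 324 (p = (2 + 4²)² = (2 + 16)² = 18² = 324)
Z(k, F) = 324
V(-5)*Z(0, 10) = -37*324 = -11988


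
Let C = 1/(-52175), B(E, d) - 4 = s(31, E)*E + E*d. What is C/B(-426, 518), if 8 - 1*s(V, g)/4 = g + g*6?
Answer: 1/277342682200 ≈ 3.6056e-12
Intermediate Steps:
s(V, g) = 32 - 28*g (s(V, g) = 32 - 4*(g + g*6) = 32 - 4*(g + 6*g) = 32 - 28*g)
B(E, d) = 4 + E*d + E*(32 - 28*E) (B(E, d) = 4 + ((32 - 28*E)*E + E*d) = 4 + (E*(32 - 28*E) + E*d) = 4 + (E*d + E*(32 - 28*E)) = 4 + E*d + E*(32 - 28*E))
C = -1/52175 ≈ -1.9166e-5
C/B(-426, 518) = -1/(52175*(4 - 426*518 - 4*(-426)*(-8 + 7*(-426)))) = -1/(52175*(4 - 220668 - 4*(-426)*(-8 - 2982))) = -1/(52175*(4 - 220668 - 4*(-426)*(-2990))) = -1/(52175*(4 - 220668 - 5094960)) = -1/52175/(-5315624) = -1/52175*(-1/5315624) = 1/277342682200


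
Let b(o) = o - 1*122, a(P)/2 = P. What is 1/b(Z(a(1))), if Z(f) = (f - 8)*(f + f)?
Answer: -1/146 ≈ -0.0068493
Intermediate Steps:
a(P) = 2*P
Z(f) = 2*f*(-8 + f) (Z(f) = (-8 + f)*(2*f) = 2*f*(-8 + f))
b(o) = -122 + o (b(o) = o - 122 = -122 + o)
1/b(Z(a(1))) = 1/(-122 + 2*(2*1)*(-8 + 2*1)) = 1/(-122 + 2*2*(-8 + 2)) = 1/(-122 + 2*2*(-6)) = 1/(-122 - 24) = 1/(-146) = -1/146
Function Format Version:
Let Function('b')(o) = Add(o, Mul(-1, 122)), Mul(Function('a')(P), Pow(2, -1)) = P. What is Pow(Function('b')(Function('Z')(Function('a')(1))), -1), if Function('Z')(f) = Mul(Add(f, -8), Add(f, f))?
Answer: Rational(-1, 146) ≈ -0.0068493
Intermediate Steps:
Function('a')(P) = Mul(2, P)
Function('Z')(f) = Mul(2, f, Add(-8, f)) (Function('Z')(f) = Mul(Add(-8, f), Mul(2, f)) = Mul(2, f, Add(-8, f)))
Function('b')(o) = Add(-122, o) (Function('b')(o) = Add(o, -122) = Add(-122, o))
Pow(Function('b')(Function('Z')(Function('a')(1))), -1) = Pow(Add(-122, Mul(2, Mul(2, 1), Add(-8, Mul(2, 1)))), -1) = Pow(Add(-122, Mul(2, 2, Add(-8, 2))), -1) = Pow(Add(-122, Mul(2, 2, -6)), -1) = Pow(Add(-122, -24), -1) = Pow(-146, -1) = Rational(-1, 146)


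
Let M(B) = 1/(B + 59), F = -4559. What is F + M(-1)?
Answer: -264421/58 ≈ -4559.0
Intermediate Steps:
M(B) = 1/(59 + B)
F + M(-1) = -4559 + 1/(59 - 1) = -4559 + 1/58 = -264421/58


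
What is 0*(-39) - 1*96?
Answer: -96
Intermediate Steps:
0*(-39) - 1*96 = 0 - 96 = -96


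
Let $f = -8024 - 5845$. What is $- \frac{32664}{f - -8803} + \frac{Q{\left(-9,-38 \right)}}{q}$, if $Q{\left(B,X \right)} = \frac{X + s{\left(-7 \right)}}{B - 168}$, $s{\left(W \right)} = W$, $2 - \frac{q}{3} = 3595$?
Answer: $\frac{3462159019}{536963071} \approx 6.4477$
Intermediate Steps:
$q = -10779$ ($q = 6 - 10785 = -10779$)
$f = -13869$
$Q{\left(B,X \right)} = \frac{-7 + X}{-168 + B}$ ($Q{\left(B,X \right)} = \frac{X - 7}{B - 168} = \frac{-7 + X}{-168 + B}$)
$- \frac{32664}{f - -8803} + \frac{Q{\left(-9,-38 \right)}}{q} = - \frac{32664}{-13869 - -8803} + \frac{\frac{1}{-168 - 9} \left(-7 - 38\right)}{-10779} = - \frac{32664}{-13869 + 8803} + \frac{1}{-177} \left(-45\right) \left(- \frac{1}{10779}\right) = - \frac{32664}{-5066} + \left(- \frac{1}{177}\right) \left(-45\right) \left(- \frac{1}{10779}\right) = \left(-32664\right) \left(- \frac{1}{5066}\right) + \frac{15}{59} \left(- \frac{1}{10779}\right) = \frac{16332}{2533} - \frac{5}{211987} = \frac{3462159019}{536963071}$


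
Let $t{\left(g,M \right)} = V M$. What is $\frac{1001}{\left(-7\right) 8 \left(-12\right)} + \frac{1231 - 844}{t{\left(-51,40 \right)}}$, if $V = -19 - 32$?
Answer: $\frac{10607}{8160} \approx 1.2999$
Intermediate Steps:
$V = -51$ ($V = -19 - 32 = -51$)
$t{\left(g,M \right)} = - 51 M$
$\frac{1001}{\left(-7\right) 8 \left(-12\right)} + \frac{1231 - 844}{t{\left(-51,40 \right)}} = \frac{1001}{\left(-7\right) 8 \left(-12\right)} + \frac{1231 - 844}{\left(-51\right) 40} = \frac{1001}{\left(-56\right) \left(-12\right)} + \frac{1231 - 844}{-2040} = \frac{1001}{672} + 387 \left(- \frac{1}{2040}\right) = 1001 \cdot \frac{1}{672} - \frac{129}{680} = \frac{143}{96} - \frac{129}{680} = \frac{10607}{8160}$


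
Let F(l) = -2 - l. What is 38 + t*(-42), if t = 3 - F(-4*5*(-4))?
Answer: -3532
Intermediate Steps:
t = 85 (t = 3 - (-2 - (-4*5)*(-4)) = 3 - (-2 - (-20)*(-4)) = 3 - (-2 - 1*80) = 3 - (-2 - 80) = 3 - 1*(-82) = 3 + 82 = 85)
38 + t*(-42) = 38 + 85*(-42) = 38 - 3570 = -3532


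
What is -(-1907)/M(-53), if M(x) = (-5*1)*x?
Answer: 1907/265 ≈ 7.1962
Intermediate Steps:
M(x) = -5*x
-(-1907)/M(-53) = -(-1907)/((-5*(-53))) = -(-1907)/265 = -1*(-1907/265) = 1907/265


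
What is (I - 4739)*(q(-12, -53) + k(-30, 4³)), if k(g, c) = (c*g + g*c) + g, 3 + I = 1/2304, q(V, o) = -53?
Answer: 42860999341/2304 ≈ 1.8603e+7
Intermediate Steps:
I = -6911/2304 (I = -3 + 1/2304 = -6911/2304 ≈ -2.9996)
k(g, c) = g + 2*c*g (k(g, c) = (c*g + c*g) + g = 2*c*g + g = g + 2*c*g)
(I - 4739)*(q(-12, -53) + k(-30, 4³)) = (-6911/2304 - 4739)*(-53 - 30*(1 + 2*4³)) = -10925567*(-53 - 30*(1 + 2*64))/2304 = -10925567*(-53 - 30*(1 + 128))/2304 = -10925567*(-53 - 30*129)/2304 = -10925567*(-53 - 3870)/2304 = -10925567/2304*(-3923) = 42860999341/2304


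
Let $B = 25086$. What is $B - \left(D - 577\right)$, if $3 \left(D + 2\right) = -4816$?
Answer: $\frac{81811}{3} \approx 27270.0$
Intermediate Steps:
$D = - \frac{4822}{3}$ ($D = -2 + \frac{1}{3} \left(-4816\right) = -2 - \frac{4816}{3} = - \frac{4822}{3} \approx -1607.3$)
$B - \left(D - 577\right) = 25086 - \left(- \frac{4822}{3} - 577\right) = 25086 - - \frac{6553}{3} = 25086 + \frac{6553}{3} = \frac{81811}{3}$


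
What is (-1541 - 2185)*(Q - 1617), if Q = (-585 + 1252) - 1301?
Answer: 8387226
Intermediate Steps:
Q = -634 (Q = 667 - 1301 = -634)
(-1541 - 2185)*(Q - 1617) = (-1541 - 2185)*(-634 - 1617) = -3726*(-2251) = 8387226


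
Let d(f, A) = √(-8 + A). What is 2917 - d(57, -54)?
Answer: 2917 - I*√62 ≈ 2917.0 - 7.874*I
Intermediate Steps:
2917 - d(57, -54) = 2917 - √(-8 - 54) = 2917 - √(-62) = 2917 - I*√62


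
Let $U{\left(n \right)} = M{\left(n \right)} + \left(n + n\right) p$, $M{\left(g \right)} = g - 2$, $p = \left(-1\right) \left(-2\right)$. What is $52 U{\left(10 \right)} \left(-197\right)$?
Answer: $-491712$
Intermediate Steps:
$p = 2$
$M{\left(g \right)} = -2 + g$ ($M{\left(g \right)} = g - 2 = -2 + g$)
$U{\left(n \right)} = -2 + 5 n$ ($U{\left(n \right)} = \left(-2 + n\right) + \left(n + n\right) 2 = \left(-2 + n\right) + 2 n 2 = \left(-2 + n\right) + 4 n = -2 + 5 n$)
$52 U{\left(10 \right)} \left(-197\right) = 52 \left(-2 + 5 \cdot 10\right) \left(-197\right) = 52 \left(-2 + 50\right) \left(-197\right) = 52 \cdot 48 \left(-197\right) = 2496 \left(-197\right) = -491712$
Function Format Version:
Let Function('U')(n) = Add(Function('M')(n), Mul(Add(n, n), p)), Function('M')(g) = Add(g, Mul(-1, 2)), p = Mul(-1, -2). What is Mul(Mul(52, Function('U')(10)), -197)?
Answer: -491712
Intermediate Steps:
p = 2
Function('M')(g) = Add(-2, g) (Function('M')(g) = Add(g, -2) = Add(-2, g))
Function('U')(n) = Add(-2, Mul(5, n)) (Function('U')(n) = Add(Add(-2, n), Mul(Add(n, n), 2)) = Add(Add(-2, n), Mul(Mul(2, n), 2)) = Add(Add(-2, n), Mul(4, n)) = Add(-2, Mul(5, n)))
Mul(Mul(52, Function('U')(10)), -197) = Mul(Mul(52, Add(-2, Mul(5, 10))), -197) = Mul(Mul(52, Add(-2, 50)), -197) = Mul(Mul(52, 48), -197) = Mul(2496, -197) = -491712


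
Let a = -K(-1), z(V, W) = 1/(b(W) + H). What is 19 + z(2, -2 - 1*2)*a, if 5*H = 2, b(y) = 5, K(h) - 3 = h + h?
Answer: 508/27 ≈ 18.815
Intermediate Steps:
K(h) = 3 + 2*h (K(h) = 3 + (h + h) = 3 + 2*h)
H = 2/5 (H = (1/5)*2 = 2/5 ≈ 0.40000)
z(V, W) = 5/27 (z(V, W) = 1/(5 + 2/5) = 1/(27/5) = 5/27)
a = -1 (a = -(3 + 2*(-1)) = -(3 - 2) = -1*1 = -1)
19 + z(2, -2 - 1*2)*a = 19 + (5/27)*(-1) = 19 - 5/27 = 508/27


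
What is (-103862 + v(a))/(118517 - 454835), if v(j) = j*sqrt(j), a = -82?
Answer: 51931/168159 + 41*I*sqrt(82)/168159 ≈ 0.30882 + 0.0022079*I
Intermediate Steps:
v(j) = j**(3/2)
(-103862 + v(a))/(118517 - 454835) = (-103862 + (-82)**(3/2))/(118517 - 454835) = (-103862 - 82*I*sqrt(82))/(-336318) = (-103862 - 82*I*sqrt(82))*(-1/336318) = 51931/168159 + 41*I*sqrt(82)/168159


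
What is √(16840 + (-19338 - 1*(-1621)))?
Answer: I*√877 ≈ 29.614*I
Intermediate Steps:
√(16840 + (-19338 - 1*(-1621))) = √(16840 + (-19338 + 1621)) = √(16840 - 17717) = √(-877) = I*√877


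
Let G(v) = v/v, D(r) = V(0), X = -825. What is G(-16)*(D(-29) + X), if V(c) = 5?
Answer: -820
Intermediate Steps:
D(r) = 5
G(v) = 1
G(-16)*(D(-29) + X) = 1*(5 - 825) = 1*(-820) = -820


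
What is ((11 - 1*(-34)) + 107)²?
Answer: 23104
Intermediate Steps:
((11 - 1*(-34)) + 107)² = ((11 + 34) + 107)² = (45 + 107)² = 152² = 23104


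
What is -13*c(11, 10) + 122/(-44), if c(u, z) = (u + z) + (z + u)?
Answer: -12073/22 ≈ -548.77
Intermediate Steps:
c(u, z) = 2*u + 2*z (c(u, z) = (u + z) + (u + z) = 2*u + 2*z)
-13*c(11, 10) + 122/(-44) = -13*(2*11 + 2*10) + 122/(-44) = -13*(22 + 20) + 122*(-1/44) = -13*42 - 61/22 = -546 - 61/22 = -12073/22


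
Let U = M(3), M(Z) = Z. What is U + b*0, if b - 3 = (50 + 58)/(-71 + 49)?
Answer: 3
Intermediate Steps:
b = -21/11 (b = 3 + (50 + 58)/(-71 + 49) = 3 + 108/(-22) = 3 + 108*(-1/22) = 3 - 54/11 = -21/11 ≈ -1.9091)
U = 3
U + b*0 = 3 - 21/11*0 = 3 + 0 = 3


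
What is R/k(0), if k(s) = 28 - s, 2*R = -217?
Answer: -31/8 ≈ -3.8750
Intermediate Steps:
R = -217/2 (R = (½)*(-217) = -217/2 ≈ -108.50)
R/k(0) = -217/(2*(28 - 1*0)) = -217/(2*(28 + 0)) = -217/2/28 = -217/2*1/28 = -31/8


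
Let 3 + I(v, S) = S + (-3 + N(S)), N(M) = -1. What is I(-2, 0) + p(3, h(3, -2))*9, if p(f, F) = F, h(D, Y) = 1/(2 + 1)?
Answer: -4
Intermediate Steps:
h(D, Y) = ⅓ (h(D, Y) = 1/3 = ⅓)
I(v, S) = -7 + S (I(v, S) = -3 + (S + (-3 - 1)) = -3 + (S - 4) = -3 + (-4 + S) = -7 + S)
I(-2, 0) + p(3, h(3, -2))*9 = (-7 + 0) + (⅓)*9 = -7 + 3 = -4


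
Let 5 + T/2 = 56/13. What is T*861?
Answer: -15498/13 ≈ -1192.2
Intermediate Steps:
T = -18/13 (T = -10 + 2*(56/13) = -10 + 112/13 = -18/13 ≈ -1.3846)
T*861 = -18/13*861 = -15498/13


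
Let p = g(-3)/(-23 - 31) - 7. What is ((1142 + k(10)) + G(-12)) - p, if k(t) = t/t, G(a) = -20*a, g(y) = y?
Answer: 25019/18 ≈ 1389.9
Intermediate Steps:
k(t) = 1
p = -125/18 (p = -3/(-23 - 31) - 7 = -3/(-54) - 7 = -1/54*(-3) - 7 = 1/18 - 7 = -125/18 ≈ -6.9444)
((1142 + k(10)) + G(-12)) - p = ((1142 + 1) - 20*(-12)) - 1*(-125/18) = (1143 + 240) + 125/18 = 1383 + 125/18 = 25019/18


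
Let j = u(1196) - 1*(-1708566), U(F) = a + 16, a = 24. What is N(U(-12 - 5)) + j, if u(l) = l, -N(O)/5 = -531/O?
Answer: 13678627/8 ≈ 1.7098e+6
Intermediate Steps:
U(F) = 40 (U(F) = 24 + 16 = 40)
N(O) = 2655/O (N(O) = -(-2655)/O = 2655/O)
j = 1709762 (j = 1196 - 1*(-1708566) = 1196 + 1708566 = 1709762)
N(U(-12 - 5)) + j = 2655/40 + 1709762 = 2655*(1/40) + 1709762 = 531/8 + 1709762 = 13678627/8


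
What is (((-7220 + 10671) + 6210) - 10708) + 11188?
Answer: 10141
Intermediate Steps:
(((-7220 + 10671) + 6210) - 10708) + 11188 = ((3451 + 6210) - 10708) + 11188 = (9661 - 10708) + 11188 = -1047 + 11188 = 10141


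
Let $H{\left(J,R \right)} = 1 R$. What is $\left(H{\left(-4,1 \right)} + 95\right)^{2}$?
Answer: $9216$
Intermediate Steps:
$H{\left(J,R \right)} = R$
$\left(H{\left(-4,1 \right)} + 95\right)^{2} = \left(1 + 95\right)^{2} = 96^{2} = 9216$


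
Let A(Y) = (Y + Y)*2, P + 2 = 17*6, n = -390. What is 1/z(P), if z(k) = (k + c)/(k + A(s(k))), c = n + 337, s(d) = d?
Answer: 500/47 ≈ 10.638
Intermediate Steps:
P = 100 (P = -2 + 17*6 = -2 + 102 = 100)
c = -53 (c = -390 + 337 = -53)
A(Y) = 4*Y (A(Y) = (2*Y)*2 = 4*Y)
z(k) = (-53 + k)/(5*k) (z(k) = (k - 53)/(k + 4*k) = (-53 + k)/((5*k)) = (-53 + k)*(1/(5*k)) = (-53 + k)/(5*k))
1/z(P) = 1/((⅕)*(-53 + 100)/100) = 1/((⅕)*(1/100)*47) = 1/(47/500) = 500/47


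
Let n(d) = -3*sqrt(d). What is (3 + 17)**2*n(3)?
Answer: -1200*sqrt(3) ≈ -2078.5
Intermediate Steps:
(3 + 17)**2*n(3) = (3 + 17)**2*(-3*sqrt(3)) = 20**2*(-3*sqrt(3)) = 400*(-3*sqrt(3)) = -1200*sqrt(3)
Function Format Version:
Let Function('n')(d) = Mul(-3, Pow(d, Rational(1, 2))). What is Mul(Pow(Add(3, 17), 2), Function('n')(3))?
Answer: Mul(-1200, Pow(3, Rational(1, 2))) ≈ -2078.5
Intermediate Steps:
Mul(Pow(Add(3, 17), 2), Function('n')(3)) = Mul(Pow(Add(3, 17), 2), Mul(-3, Pow(3, Rational(1, 2)))) = Mul(Pow(20, 2), Mul(-3, Pow(3, Rational(1, 2)))) = Mul(400, Mul(-3, Pow(3, Rational(1, 2)))) = Mul(-1200, Pow(3, Rational(1, 2)))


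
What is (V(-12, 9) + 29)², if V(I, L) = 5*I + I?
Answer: 1849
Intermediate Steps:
V(I, L) = 6*I
(V(-12, 9) + 29)² = (6*(-12) + 29)² = (-72 + 29)² = (-43)² = 1849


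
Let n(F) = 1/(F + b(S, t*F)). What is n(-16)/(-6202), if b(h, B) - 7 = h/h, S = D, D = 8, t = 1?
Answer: 1/49616 ≈ 2.0155e-5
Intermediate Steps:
S = 8
b(h, B) = 8 (b(h, B) = 7 + h/h = 7 + 1 = 8)
n(F) = 1/(8 + F) (n(F) = 1/(F + 8) = 1/(8 + F))
n(-16)/(-6202) = 1/((8 - 16)*(-6202)) = -1/6202/(-8) = -⅛*(-1/6202) = 1/49616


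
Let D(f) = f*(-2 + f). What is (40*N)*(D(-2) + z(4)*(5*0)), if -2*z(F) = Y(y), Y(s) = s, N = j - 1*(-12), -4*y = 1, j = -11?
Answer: 320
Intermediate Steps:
y = -¼ (y = -¼*1 = -¼ ≈ -0.25000)
N = 1 (N = -11 - 1*(-12) = -11 + 12 = 1)
z(F) = ⅛ (z(F) = -½*(-¼) = ⅛)
(40*N)*(D(-2) + z(4)*(5*0)) = (40*1)*(-2*(-2 - 2) + (5*0)/8) = 40*(-2*(-4) + (⅛)*0) = 40*(8 + 0) = 40*8 = 320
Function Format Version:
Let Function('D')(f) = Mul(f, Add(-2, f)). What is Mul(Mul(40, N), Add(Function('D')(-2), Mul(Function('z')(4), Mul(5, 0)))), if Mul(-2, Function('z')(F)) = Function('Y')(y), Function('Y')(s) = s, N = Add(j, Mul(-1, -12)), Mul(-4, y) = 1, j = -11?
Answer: 320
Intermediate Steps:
y = Rational(-1, 4) (y = Mul(Rational(-1, 4), 1) = Rational(-1, 4) ≈ -0.25000)
N = 1 (N = Add(-11, Mul(-1, -12)) = Add(-11, 12) = 1)
Function('z')(F) = Rational(1, 8) (Function('z')(F) = Mul(Rational(-1, 2), Rational(-1, 4)) = Rational(1, 8))
Mul(Mul(40, N), Add(Function('D')(-2), Mul(Function('z')(4), Mul(5, 0)))) = Mul(Mul(40, 1), Add(Mul(-2, Add(-2, -2)), Mul(Rational(1, 8), Mul(5, 0)))) = Mul(40, Add(Mul(-2, -4), Mul(Rational(1, 8), 0))) = Mul(40, Add(8, 0)) = Mul(40, 8) = 320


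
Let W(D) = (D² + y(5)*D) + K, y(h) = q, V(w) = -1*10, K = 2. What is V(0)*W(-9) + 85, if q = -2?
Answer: -925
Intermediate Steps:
V(w) = -10
y(h) = -2
W(D) = 2 + D² - 2*D (W(D) = (D² - 2*D) + 2 = 2 + D² - 2*D)
V(0)*W(-9) + 85 = -10*(2 + (-9)² - 2*(-9)) + 85 = -10*(2 + 81 + 18) + 85 = -10*101 + 85 = -1010 + 85 = -925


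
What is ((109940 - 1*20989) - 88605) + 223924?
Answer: 224270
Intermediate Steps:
((109940 - 1*20989) - 88605) + 223924 = ((109940 - 20989) - 88605) + 223924 = (88951 - 88605) + 223924 = 346 + 223924 = 224270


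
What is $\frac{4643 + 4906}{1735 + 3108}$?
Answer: $\frac{9549}{4843} \approx 1.9717$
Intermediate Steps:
$\frac{4643 + 4906}{1735 + 3108} = \frac{9549}{4843}$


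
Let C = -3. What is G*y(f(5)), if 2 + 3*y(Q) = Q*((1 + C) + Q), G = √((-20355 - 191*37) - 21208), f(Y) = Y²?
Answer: 191*I*√48630 ≈ 42120.0*I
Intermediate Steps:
G = I*√48630 (G = √((-20355 - 7067) - 21208) = √(-27422 - 21208) = √(-48630) = I*√48630 ≈ 220.52*I)
y(Q) = -⅔ + Q*(-2 + Q)/3 (y(Q) = -⅔ + (Q*((1 - 3) + Q))/3 = -⅔ + (Q*(-2 + Q))/3 = -⅔ + Q*(-2 + Q)/3)
G*y(f(5)) = (I*√48630)*(-⅔ - ⅔*5² + (5²)²/3) = (I*√48630)*(-⅔ - ⅔*25 + (⅓)*25²) = (I*√48630)*(-⅔ - 50/3 + (⅓)*625) = (I*√48630)*(-⅔ - 50/3 + 625/3) = (I*√48630)*191 = 191*I*√48630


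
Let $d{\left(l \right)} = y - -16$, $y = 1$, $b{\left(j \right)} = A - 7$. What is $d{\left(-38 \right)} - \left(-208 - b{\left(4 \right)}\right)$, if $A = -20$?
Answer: $198$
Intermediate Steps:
$b{\left(j \right)} = -27$ ($b{\left(j \right)} = -20 - 7 = -27$)
$d{\left(l \right)} = 17$ ($d{\left(l \right)} = 1 - -16 = 1 + 16 = 17$)
$d{\left(-38 \right)} - \left(-208 - b{\left(4 \right)}\right) = 17 - \left(-208 - -27\right) = 17 - \left(-208 + 27\right) = 17 - -181 = 17 + 181 = 198$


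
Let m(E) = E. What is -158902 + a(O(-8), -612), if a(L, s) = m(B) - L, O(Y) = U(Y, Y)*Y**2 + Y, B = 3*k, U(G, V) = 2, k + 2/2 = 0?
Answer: -159025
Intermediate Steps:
k = -1 (k = -1 + 0 = -1)
B = -3 (B = 3*(-1) = -3)
O(Y) = Y + 2*Y**2 (O(Y) = 2*Y**2 + Y = Y + 2*Y**2)
a(L, s) = -3 - L
-158902 + a(O(-8), -612) = -158902 + (-3 - (-8)*(1 + 2*(-8))) = -158902 + (-3 - (-8)*(1 - 16)) = -158902 + (-3 - (-8)*(-15)) = -158902 + (-3 - 1*120) = -158902 + (-3 - 120) = -158902 - 123 = -159025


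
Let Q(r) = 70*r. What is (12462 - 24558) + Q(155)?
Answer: -1246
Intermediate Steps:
(12462 - 24558) + Q(155) = (12462 - 24558) + 70*155 = -12096 + 10850 = -1246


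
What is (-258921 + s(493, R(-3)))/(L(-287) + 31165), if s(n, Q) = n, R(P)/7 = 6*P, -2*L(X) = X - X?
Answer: -11236/1355 ≈ -8.2923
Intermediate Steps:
L(X) = 0 (L(X) = -(X - X)/2 = -1/2*0 = 0)
R(P) = 42*P (R(P) = 7*(6*P) = 42*P)
(-258921 + s(493, R(-3)))/(L(-287) + 31165) = (-258921 + 493)/(0 + 31165) = -258428/31165 = -258428*1/31165 = -11236/1355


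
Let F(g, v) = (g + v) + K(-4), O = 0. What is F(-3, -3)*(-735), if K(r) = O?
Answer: 4410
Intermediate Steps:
K(r) = 0
F(g, v) = g + v (F(g, v) = (g + v) + 0 = g + v)
F(-3, -3)*(-735) = (-3 - 3)*(-735) = -6*(-735) = 4410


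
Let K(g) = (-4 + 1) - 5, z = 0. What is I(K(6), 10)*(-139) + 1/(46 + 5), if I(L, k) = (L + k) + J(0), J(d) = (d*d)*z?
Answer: -14177/51 ≈ -277.98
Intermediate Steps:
J(d) = 0 (J(d) = (d*d)*0 = d²*0 = 0)
K(g) = -8 (K(g) = -3 - 5 = -8)
I(L, k) = L + k (I(L, k) = (L + k) + 0 = L + k)
I(K(6), 10)*(-139) + 1/(46 + 5) = (-8 + 10)*(-139) + 1/(46 + 5) = 2*(-139) + 1/51 = -278 + 1/51 = -14177/51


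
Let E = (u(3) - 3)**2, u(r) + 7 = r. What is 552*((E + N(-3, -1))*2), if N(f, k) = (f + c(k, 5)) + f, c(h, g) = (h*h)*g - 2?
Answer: 50784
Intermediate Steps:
c(h, g) = -2 + g*h**2 (c(h, g) = h**2*g - 2 = g*h**2 - 2 = -2 + g*h**2)
u(r) = -7 + r
N(f, k) = -2 + 2*f + 5*k**2 (N(f, k) = (f + (-2 + 5*k**2)) + f = (-2 + f + 5*k**2) + f = -2 + 2*f + 5*k**2)
E = 49 (E = ((-7 + 3) - 3)**2 = (-4 - 3)**2 = (-7)**2 = 49)
552*((E + N(-3, -1))*2) = 552*((49 + (-2 + 2*(-3) + 5*(-1)**2))*2) = 552*((49 + (-2 - 6 + 5*1))*2) = 552*((49 + (-2 - 6 + 5))*2) = 552*((49 - 3)*2) = 552*(46*2) = 552*92 = 50784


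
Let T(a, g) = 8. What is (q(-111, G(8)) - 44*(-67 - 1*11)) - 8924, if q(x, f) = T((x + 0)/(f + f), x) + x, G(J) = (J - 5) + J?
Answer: -5595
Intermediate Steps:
G(J) = -5 + 2*J (G(J) = (-5 + J) + J = -5 + 2*J)
q(x, f) = 8 + x
(q(-111, G(8)) - 44*(-67 - 1*11)) - 8924 = ((8 - 111) - 44*(-67 - 1*11)) - 8924 = (-103 - 44*(-67 - 11)) - 8924 = (-103 - 44*(-78)) - 8924 = (-103 + 3432) - 8924 = 3329 - 8924 = -5595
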